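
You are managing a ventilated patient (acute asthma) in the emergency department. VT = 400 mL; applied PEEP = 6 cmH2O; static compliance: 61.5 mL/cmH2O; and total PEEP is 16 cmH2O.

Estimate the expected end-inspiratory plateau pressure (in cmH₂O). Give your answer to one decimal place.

22.5

End-expiratory occlusion gives total PEEP = 16 cmH2O (intrinsic PEEP = 16 − 6 = 10). Use total PEEP for the elastic gradient.
Pplat = PEEPtotal + Vt / Cstat = 16 + 400 / 61.5 = 16 + 6.504 = 22.504 cmH2O.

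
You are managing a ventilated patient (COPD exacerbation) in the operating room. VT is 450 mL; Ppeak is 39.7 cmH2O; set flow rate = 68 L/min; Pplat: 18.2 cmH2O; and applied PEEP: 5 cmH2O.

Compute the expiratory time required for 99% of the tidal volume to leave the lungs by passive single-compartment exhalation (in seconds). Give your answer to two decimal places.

Flow: 68 L/min ÷ 60 = 1.1333 L/s.
R = (PIP − Pplat)/V̇ = (39.7 − 18.2) / 1.1333 = 21.5/1.1333 = 18.971 cmH2O·s/L.
C = Vt/(Pplat − PEEP) = 450.0 / (18.2 − 5) = 450.0/13.2 = 34.091 mL/cmH2O.
τ = R × C = 18.971 × 0.03409 L/cmH2O = 0.6467 s.
t = −τ·ln(1 − 0.99) = −0.6467·ln(0.01) = 2.978 s.

2.98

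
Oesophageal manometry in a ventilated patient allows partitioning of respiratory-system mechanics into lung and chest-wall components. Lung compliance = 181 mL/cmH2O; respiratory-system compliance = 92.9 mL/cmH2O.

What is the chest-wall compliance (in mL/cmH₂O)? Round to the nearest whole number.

1/Ccw = 1/Crs − 1/CL.
1/Ccw = 1/92.9 − 1/181 = 0.005239.
Ccw = 190.88 mL/cmH2O.

191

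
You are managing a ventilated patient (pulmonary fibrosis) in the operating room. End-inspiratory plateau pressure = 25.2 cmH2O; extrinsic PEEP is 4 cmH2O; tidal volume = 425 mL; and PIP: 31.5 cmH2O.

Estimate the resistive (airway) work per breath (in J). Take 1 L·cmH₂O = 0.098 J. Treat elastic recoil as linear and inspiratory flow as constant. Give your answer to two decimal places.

With constant inspiratory flow the resistive pressure is constant at PIP − Pplat = 31.5 − 25.2 = 6.3 cmH2O, so resistive work = 6.3 × 0.425 = 2.678 L·cmH2O.
× 0.098 J/(L·cmH2O) → 0.2624 J.

0.26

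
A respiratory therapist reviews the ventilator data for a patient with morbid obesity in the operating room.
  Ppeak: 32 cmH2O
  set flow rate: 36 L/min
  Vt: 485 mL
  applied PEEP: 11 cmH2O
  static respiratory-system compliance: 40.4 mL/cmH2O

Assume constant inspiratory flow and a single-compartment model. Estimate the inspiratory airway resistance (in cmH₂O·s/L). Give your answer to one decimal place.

15.0

Flow: 36 L/min ÷ 60 = 0.6 L/s.
Equation of motion (constant flow): PIP = Vt/C + R·V̇ + PEEP.
R·V̇ = PIP − Vt/C − PEEP = 32 − 485/40.4 − 11 = 32 − 12.005 − 11 = 8.995 cmH2O.
R = 8.995 / 0.6 = 14.992 cmH2O·s/L.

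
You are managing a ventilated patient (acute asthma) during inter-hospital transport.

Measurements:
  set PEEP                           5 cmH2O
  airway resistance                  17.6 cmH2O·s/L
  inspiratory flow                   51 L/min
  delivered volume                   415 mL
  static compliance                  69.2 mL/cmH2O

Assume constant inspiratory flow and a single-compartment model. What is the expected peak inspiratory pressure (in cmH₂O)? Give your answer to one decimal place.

Flow: 51 L/min ÷ 60 = 0.85 L/s.
Equation of motion (constant flow): PIP = Vt/C + R·V̇ + PEEP.
PIP = 415/69.2 + 17.6×0.85 + 5 = 5.997 + 14.96 + 5 = 25.957 cmH2O.

26.0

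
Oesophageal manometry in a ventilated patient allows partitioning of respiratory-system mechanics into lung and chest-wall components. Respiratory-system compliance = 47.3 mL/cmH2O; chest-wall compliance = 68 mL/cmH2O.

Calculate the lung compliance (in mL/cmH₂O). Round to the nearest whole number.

155

1/CL = 1/Crs − 1/Ccw.
1/CL = 1/47.3 − 1/68 = 0.006436.
CL = 155.38 mL/cmH2O.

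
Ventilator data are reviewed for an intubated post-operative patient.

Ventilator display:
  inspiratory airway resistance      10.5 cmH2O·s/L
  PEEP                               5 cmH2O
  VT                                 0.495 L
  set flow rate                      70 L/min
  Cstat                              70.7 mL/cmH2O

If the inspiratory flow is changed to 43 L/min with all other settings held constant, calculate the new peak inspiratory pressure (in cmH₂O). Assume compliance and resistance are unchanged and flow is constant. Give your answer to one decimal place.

Flow: 70 L/min ÷ 60 = 1.1667 L/s.
New flow: 43 L/min ÷ 60 = 0.7167 L/s.
PIP = Vt/C + R·V̇ + PEEP (constant-flow equation of motion).
Only the resistive term changes: ΔPIP = R × ΔV̇ = 10.5 × (0.7167 − 1.1667) = 10.5 × -0.45 = -4.725 cmH2O.
Original PIP = 495/70.7 + 10.5×1.1667 + 5 = 24.252 cmH2O; new PIP = 24.252 + (-4.725) = 19.527 cmH2O.

19.5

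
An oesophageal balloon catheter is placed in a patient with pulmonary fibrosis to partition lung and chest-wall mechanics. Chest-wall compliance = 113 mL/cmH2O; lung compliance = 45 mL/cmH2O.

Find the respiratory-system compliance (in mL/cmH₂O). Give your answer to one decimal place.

32.2

Lung and chest wall are elastances in series: 1/Crs = 1/CL + 1/Ccw.
1/Crs = 1/45 + 1/113 = 0.03107.
Crs = 32.185 mL/cmH2O.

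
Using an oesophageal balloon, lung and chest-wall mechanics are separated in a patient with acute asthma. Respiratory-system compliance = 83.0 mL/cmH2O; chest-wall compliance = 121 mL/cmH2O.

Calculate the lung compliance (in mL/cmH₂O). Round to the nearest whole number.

264

1/CL = 1/Crs − 1/Ccw.
1/CL = 1/83.0 − 1/121 = 0.003784.
CL = 264.27 mL/cmH2O.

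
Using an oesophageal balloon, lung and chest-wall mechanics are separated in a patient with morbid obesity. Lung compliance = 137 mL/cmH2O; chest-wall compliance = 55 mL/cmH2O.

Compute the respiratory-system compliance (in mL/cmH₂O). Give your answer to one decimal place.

Lung and chest wall are elastances in series: 1/Crs = 1/CL + 1/Ccw.
1/Crs = 1/137 + 1/55 = 0.02548.
Crs = 39.246 mL/cmH2O.

39.2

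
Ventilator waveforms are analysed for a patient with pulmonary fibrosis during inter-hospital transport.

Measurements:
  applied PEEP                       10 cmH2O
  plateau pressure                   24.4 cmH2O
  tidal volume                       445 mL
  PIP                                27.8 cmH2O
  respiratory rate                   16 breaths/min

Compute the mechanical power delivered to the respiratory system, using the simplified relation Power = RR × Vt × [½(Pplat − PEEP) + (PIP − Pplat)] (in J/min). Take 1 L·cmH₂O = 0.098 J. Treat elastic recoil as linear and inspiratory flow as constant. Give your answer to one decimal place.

Per-breath work = Vt × [½(Pplat−PEEP) + (PIP−Pplat)] = 0.445 × [0.5×14.4 + 3.4] = 0.445 × 10.6 = 4.717 L·cmH2O.
Power = 16 × 4.717 = 75.472 L·cmH2O/min.
× 0.098 J/(L·cmH2O) → 7.396 J/min.

7.4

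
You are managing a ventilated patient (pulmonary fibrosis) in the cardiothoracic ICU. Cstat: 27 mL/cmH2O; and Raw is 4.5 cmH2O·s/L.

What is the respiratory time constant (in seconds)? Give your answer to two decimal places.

τ = R × C = 4.5 × 27 mL/cmH2O = 4.5 × 0.027 L/cmH2O = 0.1215 s.

0.12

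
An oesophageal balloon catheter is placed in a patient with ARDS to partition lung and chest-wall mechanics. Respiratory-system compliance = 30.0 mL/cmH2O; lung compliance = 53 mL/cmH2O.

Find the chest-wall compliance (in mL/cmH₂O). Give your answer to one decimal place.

1/Ccw = 1/Crs − 1/CL.
1/Ccw = 1/30.0 − 1/53 = 0.01447.
Ccw = 69.109 mL/cmH2O.

69.1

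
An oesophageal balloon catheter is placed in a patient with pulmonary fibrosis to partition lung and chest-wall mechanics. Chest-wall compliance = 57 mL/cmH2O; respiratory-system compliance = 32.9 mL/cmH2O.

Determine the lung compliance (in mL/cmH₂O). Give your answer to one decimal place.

1/CL = 1/Crs − 1/Ccw.
1/CL = 1/32.9 − 1/57 = 0.01285.
CL = 77.821 mL/cmH2O.

77.8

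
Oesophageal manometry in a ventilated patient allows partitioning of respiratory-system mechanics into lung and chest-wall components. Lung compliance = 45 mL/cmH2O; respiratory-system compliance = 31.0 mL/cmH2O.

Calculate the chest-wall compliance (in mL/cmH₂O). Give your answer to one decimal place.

99.6

1/Ccw = 1/Crs − 1/CL.
1/Ccw = 1/31.0 − 1/45 = 0.01004.
Ccw = 99.602 mL/cmH2O.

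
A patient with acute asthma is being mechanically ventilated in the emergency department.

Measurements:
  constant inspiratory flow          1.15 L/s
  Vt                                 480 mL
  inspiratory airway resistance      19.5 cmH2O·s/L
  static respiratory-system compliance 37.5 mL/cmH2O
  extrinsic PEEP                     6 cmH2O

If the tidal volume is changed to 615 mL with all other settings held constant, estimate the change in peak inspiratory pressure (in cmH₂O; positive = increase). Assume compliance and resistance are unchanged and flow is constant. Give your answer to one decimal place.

PIP = Vt/C + R·V̇ + PEEP (constant-flow equation of motion).
Only the elastic term changes: ΔPIP = ΔVt / C = (615 − 480) / 37.5 = 3.6 cmH2O.

3.6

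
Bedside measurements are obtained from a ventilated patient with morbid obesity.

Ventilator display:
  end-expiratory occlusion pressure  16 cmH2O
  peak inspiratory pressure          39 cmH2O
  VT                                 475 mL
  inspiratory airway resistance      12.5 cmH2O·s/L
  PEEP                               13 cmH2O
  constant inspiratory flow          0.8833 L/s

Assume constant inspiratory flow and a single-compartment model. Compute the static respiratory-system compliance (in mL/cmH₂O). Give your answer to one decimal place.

39.7

Total PEEP = 16 cmH2O (set 13 + intrinsic 3); this is the baseline alveolar pressure.
Equation of motion (constant flow): PIP = Vt/C + R·V̇ + PEEP.
Vt/C = PIP − R·V̇ − PEEP = 39 − 12.5×0.8833 − 16 = 39 − 11.041 − 16 = 11.959 cmH2O.
C = Vt / 11.959 = 475 / 11.959 = 39.719 mL/cmH2O.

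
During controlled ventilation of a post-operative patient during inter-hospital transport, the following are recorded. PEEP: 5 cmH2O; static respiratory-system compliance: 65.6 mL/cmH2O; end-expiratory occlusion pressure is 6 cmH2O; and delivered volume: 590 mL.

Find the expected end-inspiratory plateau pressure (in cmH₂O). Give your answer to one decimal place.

15.0

End-expiratory occlusion gives total PEEP = 6 cmH2O (intrinsic PEEP = 6 − 5 = 1). Use total PEEP for the elastic gradient.
Pplat = PEEPtotal + Vt / Cstat = 6 + 590 / 65.6 = 6 + 8.994 = 14.994 cmH2O.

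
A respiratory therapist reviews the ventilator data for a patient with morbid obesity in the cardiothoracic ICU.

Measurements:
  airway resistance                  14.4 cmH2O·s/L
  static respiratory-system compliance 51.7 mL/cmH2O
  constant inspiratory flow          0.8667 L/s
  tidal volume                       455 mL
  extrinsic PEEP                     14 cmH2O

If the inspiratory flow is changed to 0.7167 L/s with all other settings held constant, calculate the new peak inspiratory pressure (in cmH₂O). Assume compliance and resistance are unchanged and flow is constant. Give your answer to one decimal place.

PIP = Vt/C + R·V̇ + PEEP (constant-flow equation of motion).
Only the resistive term changes: ΔPIP = R × ΔV̇ = 14.4 × (0.7167 − 0.8667) = 14.4 × -0.15 = -2.16 cmH2O.
Original PIP = 455/51.7 + 14.4×0.8667 + 14 = 35.281 cmH2O; new PIP = 35.281 + (-2.16) = 33.121 cmH2O.

33.1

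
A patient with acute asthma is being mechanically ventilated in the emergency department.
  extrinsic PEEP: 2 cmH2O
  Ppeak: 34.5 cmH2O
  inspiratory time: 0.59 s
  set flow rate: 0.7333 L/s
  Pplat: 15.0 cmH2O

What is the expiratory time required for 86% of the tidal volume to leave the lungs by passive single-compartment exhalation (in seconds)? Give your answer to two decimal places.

1.74

Vt = flow × Ti = 0.7333 L/s × 0.59 s × 1000 mL/L = 432.65 mL.
R = (PIP − Pplat)/V̇ = (34.5 − 15.0) / 0.7333 = 19.5/0.7333 = 26.592 cmH2O·s/L.
C = Vt/(Pplat − PEEP) = 432.65 / (15.0 − 2) = 432.65/13.0 = 33.281 mL/cmH2O.
τ = R × C = 26.592 × 0.03328 L/cmH2O = 0.885 s.
t = −τ·ln(1 − 0.86) = −0.885·ln(0.14) = 1.74 s.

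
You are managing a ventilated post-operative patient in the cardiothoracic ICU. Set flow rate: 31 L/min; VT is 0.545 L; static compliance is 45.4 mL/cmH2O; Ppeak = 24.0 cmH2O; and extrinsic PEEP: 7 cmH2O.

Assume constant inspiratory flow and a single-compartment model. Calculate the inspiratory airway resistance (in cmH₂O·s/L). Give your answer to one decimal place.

9.7

Flow: 31 L/min ÷ 60 = 0.5167 L/s.
Equation of motion (constant flow): PIP = Vt/C + R·V̇ + PEEP.
R·V̇ = PIP − Vt/C − PEEP = 24.0 − 545/45.4 − 7 = 24.0 − 12.004 − 7 = 4.996 cmH2O.
R = 4.996 / 0.5167 = 9.669 cmH2O·s/L.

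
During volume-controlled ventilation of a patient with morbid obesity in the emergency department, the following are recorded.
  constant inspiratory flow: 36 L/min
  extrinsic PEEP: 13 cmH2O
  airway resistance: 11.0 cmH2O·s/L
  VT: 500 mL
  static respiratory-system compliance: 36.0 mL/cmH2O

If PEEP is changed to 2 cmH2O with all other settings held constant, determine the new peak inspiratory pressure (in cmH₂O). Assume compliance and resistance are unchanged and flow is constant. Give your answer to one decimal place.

Flow: 36 L/min ÷ 60 = 0.6 L/s.
PIP = Vt/C + R·V̇ + PEEP (constant-flow equation of motion).
Only the baseline term changes: ΔPIP = ΔPEEP = 2 − 13 = -11.0 cmH2O.
Original PIP = 500/36.0 + 11.0×0.6 + 13 = 33.489 cmH2O; new PIP = 33.489 + (-11.0) = 22.489 cmH2O.

22.5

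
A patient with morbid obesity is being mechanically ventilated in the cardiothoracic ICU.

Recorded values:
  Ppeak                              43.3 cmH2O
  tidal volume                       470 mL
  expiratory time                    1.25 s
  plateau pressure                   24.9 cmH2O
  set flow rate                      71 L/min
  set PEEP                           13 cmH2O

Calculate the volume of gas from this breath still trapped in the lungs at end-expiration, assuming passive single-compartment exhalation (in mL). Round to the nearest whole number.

61

Flow: 71 L/min ÷ 60 = 1.1833 L/s.
R = (PIP − Pplat)/V̇ = (43.3 − 24.9) / 1.1833 = 18.4/1.1833 = 15.55 cmH2O·s/L.
C = Vt/(Pplat − PEEP) = 470.0 / (24.9 − 13) = 470.0/11.9 = 39.496 mL/cmH2O.
τ = R × C = 15.55 × 0.0395 L/cmH2O = 0.6142 s.
Fraction remaining = e^(−Te/τ) = e^(−1.25/0.6142) = 0.1307.
Trapped volume = 470.0 × 0.1307 = 61.429 mL.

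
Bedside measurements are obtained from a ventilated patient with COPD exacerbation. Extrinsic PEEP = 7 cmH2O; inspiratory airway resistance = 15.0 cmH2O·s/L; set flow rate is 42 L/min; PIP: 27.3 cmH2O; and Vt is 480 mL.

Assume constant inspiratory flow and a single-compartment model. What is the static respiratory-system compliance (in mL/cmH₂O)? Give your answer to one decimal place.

49.0

Flow: 42 L/min ÷ 60 = 0.7 L/s.
Equation of motion (constant flow): PIP = Vt/C + R·V̇ + PEEP.
Vt/C = PIP − R·V̇ − PEEP = 27.3 − 15.0×0.7 − 7 = 27.3 − 10.5 − 7 = 9.8 cmH2O.
C = Vt / 9.8 = 480 / 9.8 = 48.98 mL/cmH2O.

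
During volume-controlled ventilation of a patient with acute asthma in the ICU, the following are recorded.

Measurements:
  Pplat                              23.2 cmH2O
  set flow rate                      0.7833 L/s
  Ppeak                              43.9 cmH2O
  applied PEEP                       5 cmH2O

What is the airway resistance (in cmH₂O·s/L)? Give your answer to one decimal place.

26.4

Raw = (PIP − Pplat) / flow = (43.9 − 23.2) / 0.7833 = 20.7 / 0.7833 = 26.427 cmH2O·s/L.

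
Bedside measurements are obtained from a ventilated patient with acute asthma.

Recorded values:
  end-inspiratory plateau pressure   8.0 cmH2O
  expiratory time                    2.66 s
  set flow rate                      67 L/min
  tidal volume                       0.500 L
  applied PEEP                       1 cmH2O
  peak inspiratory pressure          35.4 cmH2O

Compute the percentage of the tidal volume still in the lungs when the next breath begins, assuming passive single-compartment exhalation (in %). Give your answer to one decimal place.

Flow: 67 L/min ÷ 60 = 1.1167 L/s.
R = (PIP − Pplat)/V̇ = (35.4 − 8.0) / 1.1167 = 27.4/1.1167 = 24.537 cmH2O·s/L.
C = Vt/(Pplat − PEEP) = 500.0 / (8.0 − 1) = 500.0/7.0 = 71.429 mL/cmH2O.
τ = R × C = 24.537 × 0.07143 L/cmH2O = 1.753 s.
Fraction remaining at end-expiration = e^(−Te/τ) = e^(−2.66/1.753) = 0.2193 → 21.93%.

21.9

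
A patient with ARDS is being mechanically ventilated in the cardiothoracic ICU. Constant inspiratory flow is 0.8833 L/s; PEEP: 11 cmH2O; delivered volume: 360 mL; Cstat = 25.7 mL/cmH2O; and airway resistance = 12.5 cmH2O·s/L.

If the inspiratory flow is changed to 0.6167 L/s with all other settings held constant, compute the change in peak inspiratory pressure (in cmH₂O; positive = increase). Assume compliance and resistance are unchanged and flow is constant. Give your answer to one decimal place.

-3.3

PIP = Vt/C + R·V̇ + PEEP (constant-flow equation of motion).
Only the resistive term changes: ΔPIP = R × ΔV̇ = 12.5 × (0.6167 − 0.8833) = 12.5 × -0.2666 = -3.333 cmH2O.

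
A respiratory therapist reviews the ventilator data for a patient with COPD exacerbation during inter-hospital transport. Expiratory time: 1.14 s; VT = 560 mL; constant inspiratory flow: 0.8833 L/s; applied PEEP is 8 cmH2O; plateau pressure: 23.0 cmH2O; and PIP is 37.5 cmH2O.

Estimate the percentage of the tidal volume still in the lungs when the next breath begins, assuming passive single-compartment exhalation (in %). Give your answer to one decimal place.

R = (PIP − Pplat)/V̇ = (37.5 − 23.0) / 0.8833 = 14.5/0.8833 = 16.416 cmH2O·s/L.
C = Vt/(Pplat − PEEP) = 560.0 / (23.0 − 8) = 560.0/15.0 = 37.333 mL/cmH2O.
τ = R × C = 16.416 × 0.03733 L/cmH2O = 0.6128 s.
Fraction remaining at end-expiration = e^(−Te/τ) = e^(−1.14/0.6128) = 0.1556 → 15.56%.

15.6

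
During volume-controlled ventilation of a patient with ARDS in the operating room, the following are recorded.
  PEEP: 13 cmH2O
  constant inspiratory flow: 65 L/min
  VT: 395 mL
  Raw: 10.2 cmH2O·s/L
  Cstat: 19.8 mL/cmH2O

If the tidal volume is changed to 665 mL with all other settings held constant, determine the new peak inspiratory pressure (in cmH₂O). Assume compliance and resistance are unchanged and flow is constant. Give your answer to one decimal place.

Flow: 65 L/min ÷ 60 = 1.0833 L/s.
PIP = Vt/C + R·V̇ + PEEP (constant-flow equation of motion).
Only the elastic term changes: ΔPIP = ΔVt / C = (665 − 395) / 19.8 = 13.636 cmH2O.
Original PIP = 395/19.8 + 10.2×1.0833 + 13 = 43.999 cmH2O; new PIP = 43.999 + (13.636) = 57.635 cmH2O.

57.6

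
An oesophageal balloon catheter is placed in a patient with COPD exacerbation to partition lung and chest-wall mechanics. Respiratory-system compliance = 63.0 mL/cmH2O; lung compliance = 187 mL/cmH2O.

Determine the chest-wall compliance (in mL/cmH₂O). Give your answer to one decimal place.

95.0

1/Ccw = 1/Crs − 1/CL.
1/Ccw = 1/63.0 − 1/187 = 0.01053.
Ccw = 94.967 mL/cmH2O.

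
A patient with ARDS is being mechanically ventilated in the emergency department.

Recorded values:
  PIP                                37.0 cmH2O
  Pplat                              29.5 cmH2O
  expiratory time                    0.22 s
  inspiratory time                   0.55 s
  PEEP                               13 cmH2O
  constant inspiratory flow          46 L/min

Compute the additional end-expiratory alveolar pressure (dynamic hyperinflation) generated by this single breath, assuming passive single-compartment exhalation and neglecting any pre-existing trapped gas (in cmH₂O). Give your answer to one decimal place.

Flow: 46 L/min ÷ 60 = 0.7667 L/s.
Vt = flow × Ti = 0.7667 L/s × 0.55 s × 1000 mL/L = 421.69 mL.
R = (PIP − Pplat)/V̇ = (37.0 − 29.5) / 0.7667 = 7.5/0.7667 = 9.782 cmH2O·s/L.
C = Vt/(Pplat − PEEP) = 421.69 / (29.5 − 13) = 421.69/16.5 = 25.557 mL/cmH2O.
τ = R × C = 9.782 × 0.02556 L/cmH2O = 0.25 s.
Fraction remaining = e^(−Te/τ) = e^(−0.22/0.25) = 0.4148; trapped volume = 421.69 × 0.4148 = 174.92 mL.
Additional alveolar pressure from trapping ≈ V_trapped / C = 174.92 / 25.557 = 6.844 cmH2O.

6.8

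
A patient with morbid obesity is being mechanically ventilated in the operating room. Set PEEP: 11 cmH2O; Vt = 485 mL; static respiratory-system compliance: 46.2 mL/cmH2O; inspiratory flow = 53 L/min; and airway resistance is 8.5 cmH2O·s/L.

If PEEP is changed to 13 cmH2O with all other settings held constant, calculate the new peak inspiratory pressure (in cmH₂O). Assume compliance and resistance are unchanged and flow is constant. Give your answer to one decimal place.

Flow: 53 L/min ÷ 60 = 0.8833 L/s.
PIP = Vt/C + R·V̇ + PEEP (constant-flow equation of motion).
Only the baseline term changes: ΔPIP = ΔPEEP = 13 − 11 = 2.0 cmH2O.
Original PIP = 485/46.2 + 8.5×0.8833 + 11 = 29.006 cmH2O; new PIP = 29.006 + (2.0) = 31.006 cmH2O.

31.0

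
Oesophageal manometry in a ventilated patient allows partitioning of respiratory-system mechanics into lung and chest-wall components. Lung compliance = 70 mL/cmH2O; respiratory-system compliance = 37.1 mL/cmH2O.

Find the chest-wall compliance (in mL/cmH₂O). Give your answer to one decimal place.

78.9

1/Ccw = 1/Crs − 1/CL.
1/Ccw = 1/37.1 − 1/70 = 0.01267.
Ccw = 78.927 mL/cmH2O.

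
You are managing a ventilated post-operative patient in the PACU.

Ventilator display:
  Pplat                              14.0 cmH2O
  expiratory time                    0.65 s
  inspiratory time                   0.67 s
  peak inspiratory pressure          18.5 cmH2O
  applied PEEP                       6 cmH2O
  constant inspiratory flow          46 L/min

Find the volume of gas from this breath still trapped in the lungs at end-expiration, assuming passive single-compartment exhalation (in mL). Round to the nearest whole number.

Flow: 46 L/min ÷ 60 = 0.7667 L/s.
Vt = flow × Ti = 0.7667 L/s × 0.67 s × 1000 mL/L = 513.69 mL.
R = (PIP − Pplat)/V̇ = (18.5 − 14.0) / 0.7667 = 4.5/0.7667 = 5.869 cmH2O·s/L.
C = Vt/(Pplat − PEEP) = 513.69 / (14.0 − 6) = 513.69/8.0 = 64.211 mL/cmH2O.
τ = R × C = 5.869 × 0.06421 L/cmH2O = 0.3768 s.
Fraction remaining = e^(−Te/τ) = e^(−0.65/0.3768) = 0.1782.
Trapped volume = 513.69 × 0.1782 = 91.54 mL.

92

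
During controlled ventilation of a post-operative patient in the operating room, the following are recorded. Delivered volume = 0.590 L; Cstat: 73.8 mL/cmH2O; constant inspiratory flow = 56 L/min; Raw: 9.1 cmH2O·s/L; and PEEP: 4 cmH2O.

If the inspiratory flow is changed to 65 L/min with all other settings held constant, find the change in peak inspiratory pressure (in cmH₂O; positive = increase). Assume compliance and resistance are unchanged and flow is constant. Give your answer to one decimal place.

Flow: 56 L/min ÷ 60 = 0.9333 L/s.
New flow: 65 L/min ÷ 60 = 1.0833 L/s.
PIP = Vt/C + R·V̇ + PEEP (constant-flow equation of motion).
Only the resistive term changes: ΔPIP = R × ΔV̇ = 9.1 × (1.0833 − 0.9333) = 9.1 × 0.15 = 1.365 cmH2O.

1.4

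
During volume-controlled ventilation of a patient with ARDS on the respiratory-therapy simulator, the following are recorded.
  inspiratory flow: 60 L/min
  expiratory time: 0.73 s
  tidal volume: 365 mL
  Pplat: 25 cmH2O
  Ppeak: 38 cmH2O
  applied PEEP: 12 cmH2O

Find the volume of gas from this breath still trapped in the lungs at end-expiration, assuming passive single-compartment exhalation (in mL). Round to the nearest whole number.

49

Flow: 60 L/min ÷ 60 = 1 L/s.
R = (PIP − Pplat)/V̇ = (38 − 25) / 1 = 13.0/1 = 13.0 cmH2O·s/L.
C = Vt/(Pplat − PEEP) = 365.0 / (25 − 12) = 365.0/13.0 = 28.077 mL/cmH2O.
τ = R × C = 13.0 × 0.02808 L/cmH2O = 0.365 s.
Fraction remaining = e^(−Te/τ) = e^(−0.73/0.365) = 0.1353.
Trapped volume = 365.0 × 0.1353 = 49.385 mL.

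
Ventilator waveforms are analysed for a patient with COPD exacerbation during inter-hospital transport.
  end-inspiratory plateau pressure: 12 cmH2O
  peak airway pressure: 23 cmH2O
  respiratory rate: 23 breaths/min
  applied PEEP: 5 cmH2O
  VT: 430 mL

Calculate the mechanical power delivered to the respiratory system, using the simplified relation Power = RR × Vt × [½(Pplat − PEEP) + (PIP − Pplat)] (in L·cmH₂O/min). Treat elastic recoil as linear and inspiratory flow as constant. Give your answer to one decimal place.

143.4

Per-breath work = Vt × [½(Pplat−PEEP) + (PIP−Pplat)] = 0.430 × [0.5×7.0 + 11.0] = 0.430 × 14.5 = 6.235 L·cmH2O.
Power = 23 × 6.235 = 143.41 L·cmH2O/min.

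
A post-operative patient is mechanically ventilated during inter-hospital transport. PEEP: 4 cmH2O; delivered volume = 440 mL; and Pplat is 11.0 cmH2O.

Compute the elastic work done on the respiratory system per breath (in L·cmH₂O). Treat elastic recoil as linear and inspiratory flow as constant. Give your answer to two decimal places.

Elastic work ≈ ½ × (Pplat − PEEP) × Vt = 0.5 × (11.0 − 4) × 0.440 L = 0.5 × 7.0 × 0.440 = 1.54 L·cmH2O.

1.54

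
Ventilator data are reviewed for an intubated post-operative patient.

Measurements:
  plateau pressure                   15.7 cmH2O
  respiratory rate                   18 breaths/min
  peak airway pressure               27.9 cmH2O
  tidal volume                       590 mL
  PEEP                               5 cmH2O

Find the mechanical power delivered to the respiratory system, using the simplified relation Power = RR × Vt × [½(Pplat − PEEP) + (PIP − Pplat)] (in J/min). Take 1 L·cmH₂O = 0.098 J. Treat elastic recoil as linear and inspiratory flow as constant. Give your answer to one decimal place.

Per-breath work = Vt × [½(Pplat−PEEP) + (PIP−Pplat)] = 0.590 × [0.5×10.7 + 12.2] = 0.590 × 17.55 = 10.355 L·cmH2O.
Power = 18 × 10.355 = 186.39 L·cmH2O/min.
× 0.098 J/(L·cmH2O) → 18.266 J/min.

18.3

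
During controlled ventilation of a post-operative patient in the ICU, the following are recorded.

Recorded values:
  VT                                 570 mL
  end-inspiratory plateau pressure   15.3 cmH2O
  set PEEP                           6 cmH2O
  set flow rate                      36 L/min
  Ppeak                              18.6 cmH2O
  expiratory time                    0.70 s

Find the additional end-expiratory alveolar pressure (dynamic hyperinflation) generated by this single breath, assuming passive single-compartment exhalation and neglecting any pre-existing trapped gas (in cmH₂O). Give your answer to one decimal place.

1.2

Flow: 36 L/min ÷ 60 = 0.6 L/s.
R = (PIP − Pplat)/V̇ = (18.6 − 15.3) / 0.6 = 3.3/0.6 = 5.5 cmH2O·s/L.
C = Vt/(Pplat − PEEP) = 570.0 / (15.3 − 6) = 570.0/9.3 = 61.29 mL/cmH2O.
τ = R × C = 5.5 × 0.06129 L/cmH2O = 0.3371 s.
Fraction remaining = e^(−Te/τ) = e^(−0.70/0.3371) = 0.1254; trapped volume = 570.0 × 0.1254 = 71.478 mL.
Additional alveolar pressure from trapping ≈ V_trapped / C = 71.478 / 61.29 = 1.166 cmH2O.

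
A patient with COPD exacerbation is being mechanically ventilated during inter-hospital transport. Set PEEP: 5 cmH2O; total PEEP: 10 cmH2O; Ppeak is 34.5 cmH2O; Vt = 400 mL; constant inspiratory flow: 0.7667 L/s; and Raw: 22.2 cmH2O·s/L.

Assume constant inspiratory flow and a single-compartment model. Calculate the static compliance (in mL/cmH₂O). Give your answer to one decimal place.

53.5

Total PEEP = 10 cmH2O (set 5 + intrinsic 5); this is the baseline alveolar pressure.
Equation of motion (constant flow): PIP = Vt/C + R·V̇ + PEEP.
Vt/C = PIP − R·V̇ − PEEP = 34.5 − 22.2×0.7667 − 10 = 34.5 − 17.021 − 10 = 7.479 cmH2O.
C = Vt / 7.479 = 400 / 7.479 = 53.483 mL/cmH2O.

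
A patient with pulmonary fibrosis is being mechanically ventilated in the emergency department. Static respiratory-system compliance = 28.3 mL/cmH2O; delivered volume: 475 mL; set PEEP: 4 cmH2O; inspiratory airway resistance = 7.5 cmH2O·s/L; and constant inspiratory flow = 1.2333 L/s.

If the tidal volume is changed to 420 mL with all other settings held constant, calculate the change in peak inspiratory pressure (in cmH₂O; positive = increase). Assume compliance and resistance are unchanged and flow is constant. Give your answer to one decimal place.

PIP = Vt/C + R·V̇ + PEEP (constant-flow equation of motion).
Only the elastic term changes: ΔPIP = ΔVt / C = (420 − 475) / 28.3 = -1.943 cmH2O.

-1.9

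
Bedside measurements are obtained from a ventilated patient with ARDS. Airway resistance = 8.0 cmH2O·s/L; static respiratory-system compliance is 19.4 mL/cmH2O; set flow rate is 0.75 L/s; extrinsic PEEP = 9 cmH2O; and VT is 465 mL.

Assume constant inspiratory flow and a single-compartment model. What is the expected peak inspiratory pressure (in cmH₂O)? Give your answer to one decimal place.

Equation of motion (constant flow): PIP = Vt/C + R·V̇ + PEEP.
PIP = 465/19.4 + 8.0×0.75 + 9 = 23.969 + 6.0 + 9 = 38.969 cmH2O.

39.0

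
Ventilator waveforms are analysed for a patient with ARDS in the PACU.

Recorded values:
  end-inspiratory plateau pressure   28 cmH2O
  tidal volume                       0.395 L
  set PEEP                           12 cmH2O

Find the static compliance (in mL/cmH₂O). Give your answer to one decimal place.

Cstat = Vt / (Pplat − PEEP) = 395 / (28 − 12) = 395 / 16.0 = 24.688 mL/cmH2O.

24.7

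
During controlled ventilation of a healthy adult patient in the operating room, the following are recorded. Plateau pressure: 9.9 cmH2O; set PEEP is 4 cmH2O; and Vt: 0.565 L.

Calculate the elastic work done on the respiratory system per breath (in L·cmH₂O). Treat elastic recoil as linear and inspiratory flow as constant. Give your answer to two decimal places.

1.67

Elastic work ≈ ½ × (Pplat − PEEP) × Vt = 0.5 × (9.9 − 4) × 0.565 L = 0.5 × 5.9 × 0.565 = 1.667 L·cmH2O.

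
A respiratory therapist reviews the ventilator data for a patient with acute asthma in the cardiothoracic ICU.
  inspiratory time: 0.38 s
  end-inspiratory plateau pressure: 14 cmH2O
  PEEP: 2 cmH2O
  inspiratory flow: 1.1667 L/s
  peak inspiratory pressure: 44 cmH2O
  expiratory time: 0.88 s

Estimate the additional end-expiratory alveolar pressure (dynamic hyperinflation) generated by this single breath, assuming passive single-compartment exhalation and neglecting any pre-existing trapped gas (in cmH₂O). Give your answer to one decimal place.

Vt = flow × Ti = 1.1667 L/s × 0.38 s × 1000 mL/L = 443.35 mL.
R = (PIP − Pplat)/V̇ = (44 − 14) / 1.1667 = 30.0/1.1667 = 25.714 cmH2O·s/L.
C = Vt/(Pplat − PEEP) = 443.35 / (14 − 2) = 443.35/12.0 = 36.946 mL/cmH2O.
τ = R × C = 25.714 × 0.03695 L/cmH2O = 0.9501 s.
Fraction remaining = e^(−Te/τ) = e^(−0.88/0.9501) = 0.396; trapped volume = 443.35 × 0.396 = 175.57 mL.
Additional alveolar pressure from trapping ≈ V_trapped / C = 175.57 / 36.946 = 4.752 cmH2O.

4.8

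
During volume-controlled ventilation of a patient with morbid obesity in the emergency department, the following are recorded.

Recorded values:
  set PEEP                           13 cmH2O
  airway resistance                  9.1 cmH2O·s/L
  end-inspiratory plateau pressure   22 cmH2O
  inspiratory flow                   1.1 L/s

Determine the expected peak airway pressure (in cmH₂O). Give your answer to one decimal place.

32.0

PIP = Pplat + Raw × flow = 22 + 9.1 × 1.1 = 22 + 10.01 = 32.01 cmH2O.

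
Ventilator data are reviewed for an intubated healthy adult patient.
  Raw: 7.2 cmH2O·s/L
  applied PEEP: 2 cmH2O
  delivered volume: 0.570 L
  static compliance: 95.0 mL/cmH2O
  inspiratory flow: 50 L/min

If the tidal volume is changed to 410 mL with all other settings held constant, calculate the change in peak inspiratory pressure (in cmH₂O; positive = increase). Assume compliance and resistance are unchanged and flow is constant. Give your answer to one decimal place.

-1.7

PIP = Vt/C + R·V̇ + PEEP (constant-flow equation of motion).
Only the elastic term changes: ΔPIP = ΔVt / C = (410 − 570) / 95.0 = -1.684 cmH2O.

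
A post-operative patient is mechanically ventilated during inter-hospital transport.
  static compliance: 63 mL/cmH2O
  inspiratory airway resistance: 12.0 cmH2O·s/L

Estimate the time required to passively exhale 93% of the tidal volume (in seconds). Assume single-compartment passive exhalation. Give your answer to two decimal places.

τ = R × C = 12.0 × 63 mL/cmH2O = 12.0 × 0.063 L/cmH2O = 0.756 s.
Exhaled fraction f = 1 − e^(−t/τ) → t = −τ·ln(1 − f) = −0.756·ln(0.07) = 2.01 s.

2.01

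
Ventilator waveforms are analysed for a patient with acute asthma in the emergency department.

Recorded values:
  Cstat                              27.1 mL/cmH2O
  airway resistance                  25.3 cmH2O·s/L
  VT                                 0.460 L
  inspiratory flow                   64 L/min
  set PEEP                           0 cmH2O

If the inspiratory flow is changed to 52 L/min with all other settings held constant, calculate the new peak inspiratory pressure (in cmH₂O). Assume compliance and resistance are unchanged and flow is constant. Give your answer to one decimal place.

Flow: 64 L/min ÷ 60 = 1.0667 L/s.
New flow: 52 L/min ÷ 60 = 0.8667 L/s.
PIP = Vt/C + R·V̇ + PEEP (constant-flow equation of motion).
Only the resistive term changes: ΔPIP = R × ΔV̇ = 25.3 × (0.8667 − 1.0667) = 25.3 × -0.2 = -5.06 cmH2O.
Original PIP = 460/27.1 + 25.3×1.0667 + 0 = 43.962 cmH2O; new PIP = 43.962 + (-5.06) = 38.902 cmH2O.

38.9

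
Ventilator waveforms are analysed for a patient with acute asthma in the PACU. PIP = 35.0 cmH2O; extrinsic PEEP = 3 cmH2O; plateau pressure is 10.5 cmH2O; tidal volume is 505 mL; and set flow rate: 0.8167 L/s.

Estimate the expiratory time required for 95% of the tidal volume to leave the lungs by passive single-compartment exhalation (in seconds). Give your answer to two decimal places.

R = (PIP − Pplat)/V̇ = (35.0 − 10.5) / 0.8167 = 24.5/0.8167 = 29.999 cmH2O·s/L.
C = Vt/(Pplat − PEEP) = 505.0 / (10.5 − 3) = 505.0/7.5 = 67.333 mL/cmH2O.
τ = R × C = 29.999 × 0.06733 L/cmH2O = 2.02 s.
t = −τ·ln(1 − 0.95) = −2.02·ln(0.05) = 6.051 s.

6.05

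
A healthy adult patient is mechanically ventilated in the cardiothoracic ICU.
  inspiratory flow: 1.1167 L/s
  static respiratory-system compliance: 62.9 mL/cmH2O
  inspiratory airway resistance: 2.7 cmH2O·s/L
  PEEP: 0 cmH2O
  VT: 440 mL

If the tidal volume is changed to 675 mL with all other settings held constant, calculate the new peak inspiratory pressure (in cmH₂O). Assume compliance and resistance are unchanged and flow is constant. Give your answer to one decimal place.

PIP = Vt/C + R·V̇ + PEEP (constant-flow equation of motion).
Only the elastic term changes: ΔPIP = ΔVt / C = (675 − 440) / 62.9 = 3.736 cmH2O.
Original PIP = 440/62.9 + 2.7×1.1167 + 0 = 10.01 cmH2O; new PIP = 10.01 + (3.736) = 13.746 cmH2O.

13.7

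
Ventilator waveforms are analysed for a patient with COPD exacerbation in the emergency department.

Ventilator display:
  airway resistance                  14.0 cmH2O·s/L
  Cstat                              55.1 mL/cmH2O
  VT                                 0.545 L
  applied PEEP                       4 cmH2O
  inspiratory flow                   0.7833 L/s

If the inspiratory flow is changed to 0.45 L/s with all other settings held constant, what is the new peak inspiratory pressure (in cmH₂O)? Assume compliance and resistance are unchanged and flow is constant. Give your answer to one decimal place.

PIP = Vt/C + R·V̇ + PEEP (constant-flow equation of motion).
Only the resistive term changes: ΔPIP = R × ΔV̇ = 14.0 × (0.45 − 0.7833) = 14.0 × -0.3333 = -4.666 cmH2O.
Original PIP = 545/55.1 + 14.0×0.7833 + 4 = 24.857 cmH2O; new PIP = 24.857 + (-4.666) = 20.191 cmH2O.

20.2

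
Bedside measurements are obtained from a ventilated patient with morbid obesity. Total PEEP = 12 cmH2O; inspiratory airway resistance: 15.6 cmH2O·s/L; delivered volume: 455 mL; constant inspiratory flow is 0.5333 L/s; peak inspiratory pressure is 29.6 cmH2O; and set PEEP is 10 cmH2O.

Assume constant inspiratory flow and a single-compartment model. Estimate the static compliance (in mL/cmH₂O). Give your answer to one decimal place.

Total PEEP = 12 cmH2O (set 10 + intrinsic 2); this is the baseline alveolar pressure.
Equation of motion (constant flow): PIP = Vt/C + R·V̇ + PEEP.
Vt/C = PIP − R·V̇ − PEEP = 29.6 − 15.6×0.5333 − 12 = 29.6 − 8.319 − 12 = 9.281 cmH2O.
C = Vt / 9.281 = 455 / 9.281 = 49.025 mL/cmH2O.

49.0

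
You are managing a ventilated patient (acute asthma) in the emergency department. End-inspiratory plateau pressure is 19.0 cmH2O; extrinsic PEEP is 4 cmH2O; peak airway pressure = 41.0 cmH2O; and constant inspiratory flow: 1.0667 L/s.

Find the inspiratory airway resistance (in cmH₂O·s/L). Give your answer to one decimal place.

Raw = (PIP − Pplat) / flow = (41.0 − 19.0) / 1.0667 = 22.0 / 1.0667 = 20.624 cmH2O·s/L.

20.6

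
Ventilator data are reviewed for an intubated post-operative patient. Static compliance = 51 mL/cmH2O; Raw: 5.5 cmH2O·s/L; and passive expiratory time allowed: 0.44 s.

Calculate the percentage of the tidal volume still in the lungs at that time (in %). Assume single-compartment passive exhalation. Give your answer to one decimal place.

20.8

τ = R × C = 5.5 × 51 mL/cmH2O = 5.5 × 0.051 L/cmH2O = 0.2805 s.
Passive exhalation: V(t)/V₀ = e^(−t/τ) = e^(−0.44/0.2805) = 0.2083.
Fraction remaining = 0.2083 → 20.83%.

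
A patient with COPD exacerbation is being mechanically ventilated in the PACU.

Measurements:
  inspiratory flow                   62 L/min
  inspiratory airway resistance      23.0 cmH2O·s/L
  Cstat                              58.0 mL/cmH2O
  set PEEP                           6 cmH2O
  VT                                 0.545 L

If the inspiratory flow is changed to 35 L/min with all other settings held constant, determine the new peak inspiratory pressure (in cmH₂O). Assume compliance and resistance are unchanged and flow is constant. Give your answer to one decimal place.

Flow: 62 L/min ÷ 60 = 1.0333 L/s.
New flow: 35 L/min ÷ 60 = 0.5833 L/s.
PIP = Vt/C + R·V̇ + PEEP (constant-flow equation of motion).
Only the resistive term changes: ΔPIP = R × ΔV̇ = 23.0 × (0.5833 − 1.0333) = 23.0 × -0.45 = -10.35 cmH2O.
Original PIP = 545/58.0 + 23.0×1.0333 + 6 = 39.162 cmH2O; new PIP = 39.162 + (-10.35) = 28.812 cmH2O.

28.8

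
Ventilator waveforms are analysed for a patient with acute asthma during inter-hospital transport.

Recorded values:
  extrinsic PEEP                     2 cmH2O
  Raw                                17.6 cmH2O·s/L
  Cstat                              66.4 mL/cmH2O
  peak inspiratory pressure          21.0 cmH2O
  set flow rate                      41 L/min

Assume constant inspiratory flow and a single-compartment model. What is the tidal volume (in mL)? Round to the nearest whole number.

Flow: 41 L/min ÷ 60 = 0.6833 L/s.
Equation of motion (constant flow): PIP = Vt/C + R·V̇ + PEEP.
Vt/C = PIP − R·V̇ − PEEP = 21.0 − 12.026 − 2 = 6.974 cmH2O.
Vt = C × 6.974 = 66.4 × 6.974 = 463.07 mL.

463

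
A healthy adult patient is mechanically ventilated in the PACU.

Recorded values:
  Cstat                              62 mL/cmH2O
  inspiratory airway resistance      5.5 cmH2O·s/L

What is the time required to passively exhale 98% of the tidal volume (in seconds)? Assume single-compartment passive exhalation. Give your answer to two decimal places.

τ = R × C = 5.5 × 62 mL/cmH2O = 5.5 × 0.062 L/cmH2O = 0.341 s.
Exhaled fraction f = 1 − e^(−t/τ) → t = −τ·ln(1 − f) = −0.341·ln(0.02) = 1.334 s.

1.33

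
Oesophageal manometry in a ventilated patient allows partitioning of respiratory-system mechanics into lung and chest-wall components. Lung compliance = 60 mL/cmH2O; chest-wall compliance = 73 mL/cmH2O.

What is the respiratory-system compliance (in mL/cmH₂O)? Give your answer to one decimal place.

32.9

Lung and chest wall are elastances in series: 1/Crs = 1/CL + 1/Ccw.
1/Crs = 1/60 + 1/73 = 0.03037.
Crs = 32.927 mL/cmH2O.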